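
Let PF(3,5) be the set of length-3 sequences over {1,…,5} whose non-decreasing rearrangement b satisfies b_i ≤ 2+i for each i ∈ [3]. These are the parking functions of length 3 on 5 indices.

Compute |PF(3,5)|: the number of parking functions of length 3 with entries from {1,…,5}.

Count = (5−3+1)·(5+1)^(3−1) = 3×36 = 108
E.g. (5,1,4) → sorted (1,4,5): b_i ≤ 2+i ∀i, a PF.

108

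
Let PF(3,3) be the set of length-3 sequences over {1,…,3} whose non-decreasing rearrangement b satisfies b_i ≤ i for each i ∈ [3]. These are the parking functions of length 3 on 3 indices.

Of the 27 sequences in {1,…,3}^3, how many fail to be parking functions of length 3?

#PF = 1·4^2 = 1·16 = 16
Example (3,3,3) → sorted (3,3,3): b_1=3>1, not a PF.
Total 27; non-PF = 27−16 = 11

11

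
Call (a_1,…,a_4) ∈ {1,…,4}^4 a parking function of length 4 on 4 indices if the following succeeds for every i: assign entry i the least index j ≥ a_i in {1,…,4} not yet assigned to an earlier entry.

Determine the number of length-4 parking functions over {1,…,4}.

Count = (4+1−4)·(4+1)^{4−1} = 1·125 = 125 (Konheim–Weiss)
One tuple (1,4,1,3) → sorted (1,1,3,4): b_i ≤ i ∀i, a PF.

125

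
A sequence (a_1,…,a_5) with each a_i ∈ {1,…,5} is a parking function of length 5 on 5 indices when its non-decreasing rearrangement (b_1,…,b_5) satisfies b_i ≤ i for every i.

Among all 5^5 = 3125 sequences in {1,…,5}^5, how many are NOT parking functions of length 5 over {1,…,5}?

1829

#PF = 1·6^4 = 1·1296 = 1296
Example (1,4,5,3,5) → sorted (1,3,4,5,5): b_2=3>2, not a PF.
So 3125 − 1296 = 1829 fail.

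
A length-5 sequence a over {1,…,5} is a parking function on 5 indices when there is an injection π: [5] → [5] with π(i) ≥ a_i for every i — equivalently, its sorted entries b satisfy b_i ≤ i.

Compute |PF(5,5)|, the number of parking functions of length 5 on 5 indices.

Count = (5+1−5)·(5+1)^{5−1} = 1×1296 = 1296 (Pollak)
One tuple (3,1,4,4,2) → sorted (1,2,3,4,4): b_i ≤ i ∀i, a PF.

1296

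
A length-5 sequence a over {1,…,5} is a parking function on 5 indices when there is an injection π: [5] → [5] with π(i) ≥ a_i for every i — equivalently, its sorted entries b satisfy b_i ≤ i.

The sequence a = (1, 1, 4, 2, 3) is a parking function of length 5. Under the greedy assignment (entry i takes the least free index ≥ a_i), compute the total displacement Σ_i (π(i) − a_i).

4

Σπ(i) = 1+…+5 = 15; Σa = 1+1+4+2+3 = 11; disp = 15−11 = 4.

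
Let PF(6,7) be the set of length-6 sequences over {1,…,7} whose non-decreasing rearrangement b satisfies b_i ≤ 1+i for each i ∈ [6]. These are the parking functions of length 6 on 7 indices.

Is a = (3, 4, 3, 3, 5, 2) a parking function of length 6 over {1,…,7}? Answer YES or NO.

YES

Sorted: b = (2, 3, 3, 3, 4, 5).
  b_1=2 ≤ 2
  b_2=3 ≤ 3
  b_3=3 ≤ 4
  b_4=3 ≤ 5
  b_5=4 ≤ 6
  b_6=5 ≤ 7
All bounds hold ⇒ YES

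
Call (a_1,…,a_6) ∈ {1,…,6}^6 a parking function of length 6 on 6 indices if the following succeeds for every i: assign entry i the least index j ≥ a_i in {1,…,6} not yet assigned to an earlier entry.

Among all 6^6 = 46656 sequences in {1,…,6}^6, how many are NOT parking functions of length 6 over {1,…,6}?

29849

|PF| = (7−6)·7^(6−1) = 1 · 16807 = 16807 (Pollak)
One tuple (2,2,5,2,3,5) → sorted (2,2,2,3,5,5): b_1=2>1, not a PF.
6^6 − 16807 = 46656 − 16807 = 29849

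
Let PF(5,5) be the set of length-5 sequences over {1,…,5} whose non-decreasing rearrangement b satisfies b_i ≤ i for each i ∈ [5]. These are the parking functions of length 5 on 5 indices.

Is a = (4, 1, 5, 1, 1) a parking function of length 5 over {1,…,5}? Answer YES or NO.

Sorted: b = (1, 1, 1, 4, 5).
  b_1=1 ≤ 1
  b_2=1 ≤ 2
  b_3=1 ≤ 3
  b_4=4 ≤ 4
  b_5=5 ≤ 5
All bounds hold ⇒ YES

YES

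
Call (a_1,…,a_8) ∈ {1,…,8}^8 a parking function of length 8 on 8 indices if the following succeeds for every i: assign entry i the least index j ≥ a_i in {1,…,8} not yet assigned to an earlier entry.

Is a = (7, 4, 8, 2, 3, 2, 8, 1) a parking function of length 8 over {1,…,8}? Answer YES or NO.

Order a: b = (1, 2, 2, 3, 4, 7, 8, 8).
  b_1=1 ≤ 1
  b_2=2 ≤ 2
  b_3=2 ≤ 3
  b_4=3 ≤ 4
  b_5=4 ≤ 5
  b_6=7 > 6
  fails at i=6 ⇒ NO

NO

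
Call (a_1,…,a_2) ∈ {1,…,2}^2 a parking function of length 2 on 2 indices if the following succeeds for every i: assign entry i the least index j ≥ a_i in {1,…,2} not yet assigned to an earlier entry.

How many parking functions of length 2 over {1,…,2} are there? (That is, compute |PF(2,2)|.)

|PF(2,2)| = 1·3^1 = 1×3 = 3 [KW]
E.g. (1,1) → sorted (1,1): b_i ≤ i ∀i, a PF.

3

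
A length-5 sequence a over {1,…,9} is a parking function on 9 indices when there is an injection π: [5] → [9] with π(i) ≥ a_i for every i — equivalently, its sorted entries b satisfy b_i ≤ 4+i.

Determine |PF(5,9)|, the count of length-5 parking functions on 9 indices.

|PF| = (9−5+1)·(9+1)^(5−1) = 5·10000 = 50000 (Pollak)
Check (4,7,8,2,2) → sorted (2,2,4,7,8): b_i ≤ 4+i ∀i, a PF.

50000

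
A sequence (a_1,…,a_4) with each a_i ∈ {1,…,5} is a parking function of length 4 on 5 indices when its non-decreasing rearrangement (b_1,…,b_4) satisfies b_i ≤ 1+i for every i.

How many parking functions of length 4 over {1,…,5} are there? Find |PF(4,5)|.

432

#PF = (6−4)·6^(4−1) = 2 · 216 = 432
One tuple (3,1,4,3) → sorted (1,3,3,4): b_i ≤ 1+i ∀i, a PF.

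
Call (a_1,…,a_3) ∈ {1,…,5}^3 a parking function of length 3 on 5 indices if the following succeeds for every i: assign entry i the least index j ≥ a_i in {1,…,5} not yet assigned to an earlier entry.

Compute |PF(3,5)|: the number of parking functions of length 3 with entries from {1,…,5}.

Count = (5−3+1)·(5+1)^(3−1) = 3 · 36 = 108 (Pollak)
One tuple (5,4,1) → sorted (1,4,5): b_i ≤ 2+i ∀i, a PF.

108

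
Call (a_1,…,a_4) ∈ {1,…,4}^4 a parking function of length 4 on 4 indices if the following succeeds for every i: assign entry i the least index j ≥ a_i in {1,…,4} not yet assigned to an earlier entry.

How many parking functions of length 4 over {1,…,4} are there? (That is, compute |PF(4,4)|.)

|PF| = (4−4+1)·(4+1)^(4−1) = 1 · 125 = 125 [KW]
Check (3,2,1,3) → sorted (1,2,3,3): b_i ≤ i ∀i, a PF.

125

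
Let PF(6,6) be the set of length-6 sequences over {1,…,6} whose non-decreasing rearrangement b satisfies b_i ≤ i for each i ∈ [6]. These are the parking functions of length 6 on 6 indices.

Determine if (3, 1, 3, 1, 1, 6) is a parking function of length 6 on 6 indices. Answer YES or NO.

Sorted: b = (1, 1, 1, 3, 3, 6).
  b_1=1 ≤ 1
  b_2=1 ≤ 2
  b_3=1 ≤ 3
  b_4=3 ≤ 4
  b_5=3 ≤ 5
  b_6=6 ≤ 6
All bounds hold ⇒ YES

YES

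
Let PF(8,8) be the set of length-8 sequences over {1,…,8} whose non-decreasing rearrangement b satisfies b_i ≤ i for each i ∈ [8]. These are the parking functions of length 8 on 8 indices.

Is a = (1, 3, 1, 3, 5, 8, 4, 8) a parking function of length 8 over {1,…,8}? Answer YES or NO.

Order a: b = (1, 1, 3, 3, 4, 5, 8, 8).
  b_1=1 ≤ 1
  b_2=1 ≤ 2
  b_3=3 ≤ 3
  b_4=3 ≤ 4
  b_5=4 ≤ 5
  b_6=5 ≤ 6
  b_7=8 > 7
  fails at i=7 ⇒ NO

NO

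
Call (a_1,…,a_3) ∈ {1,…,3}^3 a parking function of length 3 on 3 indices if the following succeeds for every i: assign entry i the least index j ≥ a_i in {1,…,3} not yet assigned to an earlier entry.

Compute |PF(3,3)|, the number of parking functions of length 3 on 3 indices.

16

#PF = (4−3)·4^(3−1) = 1 · 16 = 16 (Konheim–Weiss)
Example (1,2,2) → sorted (1,2,2): b_i ≤ i ∀i, a PF.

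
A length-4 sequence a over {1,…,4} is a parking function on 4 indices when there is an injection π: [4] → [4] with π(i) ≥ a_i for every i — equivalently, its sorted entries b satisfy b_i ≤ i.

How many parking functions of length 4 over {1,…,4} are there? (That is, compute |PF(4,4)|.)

125

|PF(4,4)| = (4−4+1)·(4+1)^(4−1) = 1·125 = 125
Check (4,1,1,2) → sorted (1,1,2,4): b_i ≤ i ∀i, a PF.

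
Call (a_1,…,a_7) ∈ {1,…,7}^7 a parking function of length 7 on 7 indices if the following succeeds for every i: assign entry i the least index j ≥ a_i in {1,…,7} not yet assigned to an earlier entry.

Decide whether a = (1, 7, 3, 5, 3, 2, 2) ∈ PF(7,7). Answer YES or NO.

Order a: b = (1, 2, 2, 3, 3, 5, 7).
  b_1=1 ≤ 1
  b_2=2 ≤ 2
  b_3=2 ≤ 3
  b_4=3 ≤ 4
  b_5=3 ≤ 5
  b_6=5 ≤ 6
  b_7=7 ≤ 7
All bounds hold ⇒ YES

YES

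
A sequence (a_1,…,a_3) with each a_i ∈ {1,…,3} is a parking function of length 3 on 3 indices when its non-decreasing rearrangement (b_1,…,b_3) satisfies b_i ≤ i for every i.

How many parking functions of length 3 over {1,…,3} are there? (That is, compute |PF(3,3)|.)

Count = (3−3+1)·(3+1)^(3−1) = 1·16 = 16 (Konheim–Weiss)
E.g. (2,1,3) → sorted (1,2,3): b_i ≤ i ∀i, a PF.

16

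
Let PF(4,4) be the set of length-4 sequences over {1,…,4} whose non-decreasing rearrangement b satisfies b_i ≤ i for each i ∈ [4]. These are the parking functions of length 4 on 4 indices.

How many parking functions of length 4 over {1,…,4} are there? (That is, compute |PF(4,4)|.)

125

Count = (4−4+1)·(4+1)^(4−1) = 1·125 = 125 [KW]
One tuple (3,1,1,4) → sorted (1,1,3,4): b_i ≤ i ∀i, a PF.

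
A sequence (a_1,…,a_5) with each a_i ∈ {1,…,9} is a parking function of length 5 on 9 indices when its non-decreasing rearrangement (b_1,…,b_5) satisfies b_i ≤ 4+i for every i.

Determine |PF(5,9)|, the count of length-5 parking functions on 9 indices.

|PF| = (9+1−5)·(9+1)^{5−1} = 5 · 10000 = 50000 (Pollak)
E.g. (4,4,7,5,6) → sorted (4,4,5,6,7): b_i ≤ 4+i ∀i, a PF.

50000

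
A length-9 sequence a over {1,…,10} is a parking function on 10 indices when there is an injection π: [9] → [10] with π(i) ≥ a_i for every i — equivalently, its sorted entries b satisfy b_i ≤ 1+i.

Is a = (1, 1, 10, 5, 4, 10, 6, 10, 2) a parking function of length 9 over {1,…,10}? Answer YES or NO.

Sorted: b = (1, 1, 2, 4, 5, 6, 10, 10, 10).
  b_1=1 ≤ 2
  b_2=1 ≤ 3
  b_3=2 ≤ 4
  b_4=4 ≤ 5
  b_5=5 ≤ 6
  b_6=6 ≤ 7
  b_7=10 > 8
  fails at i=7 ⇒ NO

NO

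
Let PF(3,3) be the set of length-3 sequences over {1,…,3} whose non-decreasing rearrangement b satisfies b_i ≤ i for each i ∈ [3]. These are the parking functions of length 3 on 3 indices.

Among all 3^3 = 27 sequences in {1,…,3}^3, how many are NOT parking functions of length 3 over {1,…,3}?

|PF(3,3)| = (3+1−3)·(3+1)^{3−1} = 1·16 = 16
One tuple (2,2,3) → sorted (2,2,3): b_1=2>1, not a PF.
3^3 − 16 = 27 − 16 = 11

11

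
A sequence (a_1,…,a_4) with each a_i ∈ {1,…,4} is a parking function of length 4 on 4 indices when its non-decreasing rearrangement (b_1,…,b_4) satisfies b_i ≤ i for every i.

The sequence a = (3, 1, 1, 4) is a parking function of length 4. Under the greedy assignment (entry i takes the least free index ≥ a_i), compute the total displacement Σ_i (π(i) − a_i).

1

Σπ = 10 ({1..4} each once); Σa = 3+1+1+4 = 9; disp = 10−9 = 1.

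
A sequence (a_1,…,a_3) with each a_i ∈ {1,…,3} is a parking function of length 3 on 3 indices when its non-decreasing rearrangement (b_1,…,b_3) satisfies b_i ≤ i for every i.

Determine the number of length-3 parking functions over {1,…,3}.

16

|PF(3,3)| = (4−3)·4^(3−1) = 1 · 16 = 16 [KW]
Check (2,2,1) → sorted (1,2,2): b_i ≤ i ∀i, a PF.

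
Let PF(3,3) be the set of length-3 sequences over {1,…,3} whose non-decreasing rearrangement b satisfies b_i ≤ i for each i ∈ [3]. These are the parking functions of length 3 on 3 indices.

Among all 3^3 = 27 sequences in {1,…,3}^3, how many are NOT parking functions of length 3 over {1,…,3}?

#PF = (4−3)·4^(3−1) = 1·16 = 16 (Konheim–Weiss)
Check (3,3,3) → sorted (3,3,3): b_1=3>1, not a PF.
So 27 − 16 = 11 fail.

11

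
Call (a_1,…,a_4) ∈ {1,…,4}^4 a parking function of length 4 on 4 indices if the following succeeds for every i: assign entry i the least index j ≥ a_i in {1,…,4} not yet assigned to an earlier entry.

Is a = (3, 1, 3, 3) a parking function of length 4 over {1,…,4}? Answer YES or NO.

NO

Order a: b = (1, 3, 3, 3).
  b_1=1 ≤ 1
  b_2=3 > 2
  fails at i=2 ⇒ NO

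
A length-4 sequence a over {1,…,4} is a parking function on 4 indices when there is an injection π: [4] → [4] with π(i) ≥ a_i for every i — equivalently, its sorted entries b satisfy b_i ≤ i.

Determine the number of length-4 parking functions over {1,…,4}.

|PF(4,4)| = (5−4)·5^(4−1) = 1 · 125 = 125 [KW]
One tuple (4,2,1,2) → sorted (1,2,2,4): b_i ≤ i ∀i, a PF.

125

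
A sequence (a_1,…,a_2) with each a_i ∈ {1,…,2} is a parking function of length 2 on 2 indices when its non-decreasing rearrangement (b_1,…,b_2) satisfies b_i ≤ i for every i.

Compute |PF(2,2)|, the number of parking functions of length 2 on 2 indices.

Count = (2−2+1)·(2+1)^(2−1) = 1×3 = 3 [KW]
One tuple (1,1) → sorted (1,1): b_i ≤ i ∀i, a PF.

3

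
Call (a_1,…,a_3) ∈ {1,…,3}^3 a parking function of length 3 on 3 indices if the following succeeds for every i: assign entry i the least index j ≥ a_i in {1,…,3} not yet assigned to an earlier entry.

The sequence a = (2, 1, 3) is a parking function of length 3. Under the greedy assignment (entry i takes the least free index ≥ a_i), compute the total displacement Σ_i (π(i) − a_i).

Σπ = 6 ({1..3} each once); Σa = 2+1+3 = 6; disp = 6−6 = 0.

0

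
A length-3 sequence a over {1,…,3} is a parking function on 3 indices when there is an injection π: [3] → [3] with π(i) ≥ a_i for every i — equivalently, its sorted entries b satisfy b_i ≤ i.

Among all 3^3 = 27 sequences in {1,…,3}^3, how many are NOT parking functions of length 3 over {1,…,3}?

11

#PF = 1·4^2 = 1×16 = 16 (Konheim–Weiss)
One tuple (2,2,3) → sorted (2,2,3): b_1=2>1, not a PF.
Total 27; non-PF = 27−16 = 11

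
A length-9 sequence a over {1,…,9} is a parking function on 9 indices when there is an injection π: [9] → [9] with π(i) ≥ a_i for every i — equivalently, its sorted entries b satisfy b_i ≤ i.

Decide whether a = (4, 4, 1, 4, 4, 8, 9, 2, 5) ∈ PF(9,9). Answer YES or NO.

NO

Order a: b = (1, 2, 4, 4, 4, 4, 5, 8, 9).
  b_1=1 ≤ 1
  b_2=2 ≤ 2
  b_3=4 > 3
  fails at i=3 ⇒ NO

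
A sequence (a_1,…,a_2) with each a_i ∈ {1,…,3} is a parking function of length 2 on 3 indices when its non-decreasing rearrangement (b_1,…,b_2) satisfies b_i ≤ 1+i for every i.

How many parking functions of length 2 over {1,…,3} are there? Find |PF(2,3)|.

#PF = 2·4^1 = 2×4 = 8 [KW]
E.g. (1,1) → sorted (1,1): b_i ≤ 1+i ∀i, a PF.

8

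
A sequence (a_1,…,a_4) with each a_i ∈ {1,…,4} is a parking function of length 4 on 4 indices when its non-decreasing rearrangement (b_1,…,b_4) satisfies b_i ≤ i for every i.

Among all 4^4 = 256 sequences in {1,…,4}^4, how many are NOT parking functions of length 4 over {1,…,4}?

|PF(4,4)| = (4−4+1)·(4+1)^(4−1) = 1·125 = 125 (Pollak)
Example (2,2,3,2) → sorted (2,2,2,3): b_1=2>1, not a PF.
Total 256; non-PF = 256−125 = 131

131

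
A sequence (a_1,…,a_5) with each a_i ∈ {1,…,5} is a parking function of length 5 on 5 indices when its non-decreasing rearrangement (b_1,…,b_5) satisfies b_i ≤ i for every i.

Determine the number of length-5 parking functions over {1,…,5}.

1296

|PF(5,5)| = (5+1−5)·(5+1)^{5−1} = 1·1296 = 1296 (Pollak)
E.g. (3,1,5,2,3) → sorted (1,2,3,3,5): b_i ≤ i ∀i, a PF.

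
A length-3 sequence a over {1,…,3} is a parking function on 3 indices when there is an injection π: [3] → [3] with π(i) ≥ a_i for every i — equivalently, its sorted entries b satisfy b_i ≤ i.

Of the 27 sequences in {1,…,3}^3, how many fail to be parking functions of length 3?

|PF(3,3)| = (3+1−3)·(3+1)^{3−1} = 1 · 16 = 16 (Konheim–Weiss)
Check (3,3,3) → sorted (3,3,3): b_1=3>1, not a PF.
3^3 − 16 = 27 − 16 = 11

11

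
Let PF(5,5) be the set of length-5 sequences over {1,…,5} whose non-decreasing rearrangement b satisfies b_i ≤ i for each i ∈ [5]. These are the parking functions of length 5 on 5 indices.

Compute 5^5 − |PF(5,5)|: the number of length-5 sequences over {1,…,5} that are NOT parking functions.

1829

|PF| = (5+1−5)·(5+1)^{5−1} = 1×1296 = 1296 (Konheim–Weiss)
Example (4,3,5,3,4) → sorted (3,3,4,4,5): b_1=3>1, not a PF.
5^5 − 1296 = 3125 − 1296 = 1829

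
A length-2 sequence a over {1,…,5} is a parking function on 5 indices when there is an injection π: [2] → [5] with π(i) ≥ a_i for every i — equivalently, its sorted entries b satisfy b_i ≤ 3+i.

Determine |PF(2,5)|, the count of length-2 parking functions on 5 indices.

24

Count = 4·6^1 = 4×6 = 24
Check (3,1) → sorted (1,3): b_i ≤ 3+i ∀i, a PF.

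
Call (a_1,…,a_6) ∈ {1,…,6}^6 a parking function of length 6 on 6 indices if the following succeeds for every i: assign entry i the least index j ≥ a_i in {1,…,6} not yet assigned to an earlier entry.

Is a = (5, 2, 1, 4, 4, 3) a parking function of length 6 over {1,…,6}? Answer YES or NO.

Order a: b = (1, 2, 3, 4, 4, 5).
  b_1=1 ≤ 1
  b_2=2 ≤ 2
  b_3=3 ≤ 3
  b_4=4 ≤ 4
  b_5=4 ≤ 5
  b_6=5 ≤ 6
All bounds hold ⇒ YES

YES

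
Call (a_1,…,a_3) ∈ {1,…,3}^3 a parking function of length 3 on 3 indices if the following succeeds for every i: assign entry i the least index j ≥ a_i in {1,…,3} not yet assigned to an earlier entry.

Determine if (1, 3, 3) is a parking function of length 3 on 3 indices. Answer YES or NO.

Rearranged: b = (1, 3, 3).
  b_1=1 ≤ 1
  b_2=3 > 2
  fails at i=2 ⇒ NO

NO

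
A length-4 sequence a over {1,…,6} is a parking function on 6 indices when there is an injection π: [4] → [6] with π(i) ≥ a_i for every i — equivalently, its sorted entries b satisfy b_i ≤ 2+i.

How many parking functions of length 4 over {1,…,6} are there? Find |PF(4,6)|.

1029

|PF(4,6)| = (7−4)·7^(4−1) = 3×343 = 1029 (Konheim–Weiss)
E.g. (1,4,2,3) → sorted (1,2,3,4): b_i ≤ 2+i ∀i, a PF.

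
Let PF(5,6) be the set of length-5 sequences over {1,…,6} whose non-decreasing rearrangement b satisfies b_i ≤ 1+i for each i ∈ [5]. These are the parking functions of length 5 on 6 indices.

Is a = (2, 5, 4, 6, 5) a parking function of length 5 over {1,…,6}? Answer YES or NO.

NO

Sorted: b = (2, 4, 5, 5, 6).
  b_1=2 ≤ 2
  b_2=4 > 3
  fails at i=2 ⇒ NO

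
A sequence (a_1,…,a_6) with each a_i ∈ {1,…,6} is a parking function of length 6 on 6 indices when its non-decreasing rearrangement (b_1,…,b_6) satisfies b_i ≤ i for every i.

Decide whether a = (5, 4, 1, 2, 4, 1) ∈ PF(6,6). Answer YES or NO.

YES

Rearranged: b = (1, 1, 2, 4, 4, 5).
  b_1=1 ≤ 1
  b_2=1 ≤ 2
  b_3=2 ≤ 3
  b_4=4 ≤ 4
  b_5=4 ≤ 5
  b_6=5 ≤ 6
All bounds hold ⇒ YES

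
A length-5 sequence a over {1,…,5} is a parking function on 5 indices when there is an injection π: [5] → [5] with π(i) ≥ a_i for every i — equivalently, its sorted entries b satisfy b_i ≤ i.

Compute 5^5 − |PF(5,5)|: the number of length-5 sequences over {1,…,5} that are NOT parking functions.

|PF| = (5+1−5)·(5+1)^{5−1} = 1·1296 = 1296 (Pollak)
Example (4,2,4,4,5) → sorted (2,4,4,4,5): b_1=2>1, not a PF.
So 3125 − 1296 = 1829 fail.

1829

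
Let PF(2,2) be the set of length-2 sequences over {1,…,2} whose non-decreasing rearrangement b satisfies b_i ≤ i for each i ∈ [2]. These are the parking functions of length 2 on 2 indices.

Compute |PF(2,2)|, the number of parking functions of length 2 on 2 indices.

#PF = 1·3^1 = 1·3 = 3 (Konheim–Weiss)
Example (2,1) → sorted (1,2): b_i ≤ i ∀i, a PF.

3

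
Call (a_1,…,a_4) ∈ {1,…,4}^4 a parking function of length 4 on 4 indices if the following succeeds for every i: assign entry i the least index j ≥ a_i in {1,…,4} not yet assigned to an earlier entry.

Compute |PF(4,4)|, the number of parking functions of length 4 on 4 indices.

125

|PF| = 1·5^3 = 1×125 = 125 (Pollak)
Check (2,2,1,4) → sorted (1,2,2,4): b_i ≤ i ∀i, a PF.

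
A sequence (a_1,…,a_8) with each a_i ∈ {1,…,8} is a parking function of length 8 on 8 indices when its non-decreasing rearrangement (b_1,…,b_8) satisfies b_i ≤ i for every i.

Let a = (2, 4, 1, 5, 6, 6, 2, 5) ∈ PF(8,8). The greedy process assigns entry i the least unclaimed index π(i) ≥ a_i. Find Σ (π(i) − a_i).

Σπ = 36 ({1..8} each once); Σa = 2+4+1+5+6+6+2+5 = 31; disp = 36−31 = 5.

5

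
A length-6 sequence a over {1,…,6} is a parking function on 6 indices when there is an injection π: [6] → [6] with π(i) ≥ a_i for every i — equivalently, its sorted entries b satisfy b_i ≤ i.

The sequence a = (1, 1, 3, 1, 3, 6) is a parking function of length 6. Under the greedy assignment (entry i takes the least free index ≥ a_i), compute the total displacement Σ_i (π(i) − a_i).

6

Σπ = 21 ({1..6} each once); Σa = 1+1+3+1+3+6 = 15; disp = 21−15 = 6.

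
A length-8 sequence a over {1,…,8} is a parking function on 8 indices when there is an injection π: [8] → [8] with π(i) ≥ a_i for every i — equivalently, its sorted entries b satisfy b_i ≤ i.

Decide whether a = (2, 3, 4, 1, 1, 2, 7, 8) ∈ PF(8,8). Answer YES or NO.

YES

Order a: b = (1, 1, 2, 2, 3, 4, 7, 8).
  b_1=1 ≤ 1
  b_2=1 ≤ 2
  b_3=2 ≤ 3
  b_4=2 ≤ 4
  b_5=3 ≤ 5
  b_6=4 ≤ 6
  b_7=7 ≤ 7
  b_8=8 ≤ 8
All bounds hold ⇒ YES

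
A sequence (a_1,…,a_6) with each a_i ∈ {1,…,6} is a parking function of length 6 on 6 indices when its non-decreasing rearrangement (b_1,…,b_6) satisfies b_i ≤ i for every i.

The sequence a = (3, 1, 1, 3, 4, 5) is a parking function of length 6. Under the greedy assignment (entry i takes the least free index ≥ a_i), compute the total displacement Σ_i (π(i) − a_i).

Σπ = 21 ({1..6} each once); Σa = 3+1+1+3+4+5 = 17; disp = 21−17 = 4.

4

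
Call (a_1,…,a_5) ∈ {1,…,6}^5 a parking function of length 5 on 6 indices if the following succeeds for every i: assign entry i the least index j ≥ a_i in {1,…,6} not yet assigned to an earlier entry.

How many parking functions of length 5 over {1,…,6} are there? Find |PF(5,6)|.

4802

Count = (7−5)·7^(5−1) = 2×2401 = 4802 (Konheim–Weiss)
E.g. (5,1,3,4,5) → sorted (1,3,4,5,5): b_i ≤ 1+i ∀i, a PF.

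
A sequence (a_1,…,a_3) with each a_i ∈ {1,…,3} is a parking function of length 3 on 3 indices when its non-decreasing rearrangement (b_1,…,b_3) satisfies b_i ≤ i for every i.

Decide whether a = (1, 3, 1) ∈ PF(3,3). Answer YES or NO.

Rearranged: b = (1, 1, 3).
  b_1=1 ≤ 1
  b_2=1 ≤ 2
  b_3=3 ≤ 3
All bounds hold ⇒ YES

YES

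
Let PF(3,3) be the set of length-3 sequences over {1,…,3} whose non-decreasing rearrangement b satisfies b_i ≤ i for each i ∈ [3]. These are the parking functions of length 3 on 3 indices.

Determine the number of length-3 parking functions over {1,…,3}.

#PF = (3+1−3)·(3+1)^{3−1} = 1 · 16 = 16 (Pollak)
One tuple (2,1,1) → sorted (1,1,2): b_i ≤ i ∀i, a PF.

16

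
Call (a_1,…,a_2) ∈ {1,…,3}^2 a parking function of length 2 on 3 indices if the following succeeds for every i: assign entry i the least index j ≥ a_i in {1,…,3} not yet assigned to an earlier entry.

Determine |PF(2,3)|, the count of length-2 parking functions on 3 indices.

8

|PF(2,3)| = (4−2)·4^(2−1) = 2×4 = 8 (Pollak)
One tuple (2,1) → sorted (1,2): b_i ≤ 1+i ∀i, a PF.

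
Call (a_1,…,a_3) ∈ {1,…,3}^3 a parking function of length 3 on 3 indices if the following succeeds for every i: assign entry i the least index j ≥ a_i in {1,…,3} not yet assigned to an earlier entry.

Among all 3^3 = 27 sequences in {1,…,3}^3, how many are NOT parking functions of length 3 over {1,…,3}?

11

Count = (3+1−3)·(3+1)^{3−1} = 1·16 = 16 (Konheim–Weiss)
One tuple (3,3,2) → sorted (2,3,3): b_1=2>1, not a PF.
3^3 − 16 = 27 − 16 = 11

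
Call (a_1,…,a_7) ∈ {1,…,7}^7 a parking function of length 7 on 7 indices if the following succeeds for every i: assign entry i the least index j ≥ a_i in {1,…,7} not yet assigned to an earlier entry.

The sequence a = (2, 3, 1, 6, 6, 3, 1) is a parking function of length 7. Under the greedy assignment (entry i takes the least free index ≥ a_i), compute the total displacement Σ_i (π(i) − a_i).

6

Σπ(i) = 1+…+7 = 28; Σa = 2+3+1+6+6+3+1 = 22; disp = 28−22 = 6.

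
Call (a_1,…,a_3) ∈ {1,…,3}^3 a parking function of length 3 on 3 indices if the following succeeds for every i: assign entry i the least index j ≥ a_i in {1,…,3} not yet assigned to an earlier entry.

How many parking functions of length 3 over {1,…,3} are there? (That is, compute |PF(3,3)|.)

16

|PF(3,3)| = 1·4^2 = 1·16 = 16 (Konheim–Weiss)
E.g. (1,1,1) → sorted (1,1,1): b_i ≤ i ∀i, a PF.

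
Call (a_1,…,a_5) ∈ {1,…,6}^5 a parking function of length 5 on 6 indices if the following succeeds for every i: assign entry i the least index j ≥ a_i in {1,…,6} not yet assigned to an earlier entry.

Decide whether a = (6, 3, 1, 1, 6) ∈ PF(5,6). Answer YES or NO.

Sorted: b = (1, 1, 3, 6, 6).
  b_1=1 ≤ 2
  b_2=1 ≤ 3
  b_3=3 ≤ 4
  b_4=6 > 5
  fails at i=4 ⇒ NO

NO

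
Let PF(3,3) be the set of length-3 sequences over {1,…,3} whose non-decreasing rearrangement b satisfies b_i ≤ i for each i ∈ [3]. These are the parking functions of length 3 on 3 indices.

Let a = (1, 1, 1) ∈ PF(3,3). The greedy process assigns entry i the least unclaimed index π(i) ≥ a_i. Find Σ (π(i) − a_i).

Σπ = 6 ({1..3} each once); Σa = 1+1+1 = 3; disp = 6−3 = 3.

3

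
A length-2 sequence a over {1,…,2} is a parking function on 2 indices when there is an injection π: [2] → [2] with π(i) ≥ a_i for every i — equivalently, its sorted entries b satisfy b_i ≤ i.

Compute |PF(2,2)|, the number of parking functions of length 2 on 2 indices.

3

|PF| = (3−2)·3^(2−1) = 1·3 = 3 (Pollak)
E.g. (1,2) → sorted (1,2): b_i ≤ i ∀i, a PF.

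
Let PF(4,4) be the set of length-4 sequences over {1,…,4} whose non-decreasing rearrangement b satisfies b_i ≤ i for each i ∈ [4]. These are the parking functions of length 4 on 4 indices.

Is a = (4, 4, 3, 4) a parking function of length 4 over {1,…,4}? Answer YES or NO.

Sorted: b = (3, 4, 4, 4).
  b_1=3 > 1
  fails at i=1 ⇒ NO

NO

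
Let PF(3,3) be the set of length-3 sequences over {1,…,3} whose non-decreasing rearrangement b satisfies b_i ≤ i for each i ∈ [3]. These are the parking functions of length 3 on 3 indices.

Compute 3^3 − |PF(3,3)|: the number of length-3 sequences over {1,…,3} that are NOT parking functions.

11

|PF| = (3+1−3)·(3+1)^{3−1} = 1×16 = 16 (Pollak)
Check (2,3,2) → sorted (2,2,3): b_1=2>1, not a PF.
So 27 − 16 = 11 fail.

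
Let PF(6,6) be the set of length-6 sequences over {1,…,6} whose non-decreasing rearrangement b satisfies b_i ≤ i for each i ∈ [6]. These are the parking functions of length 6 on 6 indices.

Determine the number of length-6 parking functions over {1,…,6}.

|PF(6,6)| = (6−6+1)·(6+1)^(6−1) = 1×16807 = 16807 [KW]
One tuple (3,4,6,2,1,2) → sorted (1,2,2,3,4,6): b_i ≤ i ∀i, a PF.

16807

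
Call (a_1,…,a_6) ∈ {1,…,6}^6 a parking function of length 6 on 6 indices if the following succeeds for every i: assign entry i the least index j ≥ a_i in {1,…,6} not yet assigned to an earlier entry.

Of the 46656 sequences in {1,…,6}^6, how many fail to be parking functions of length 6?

#PF = (6+1−6)·(6+1)^{6−1} = 1·16807 = 16807 (Pollak)
Check (4,1,4,6,4,4) → sorted (1,4,4,4,4,6): b_2=4>2, not a PF.
6^6 − 16807 = 46656 − 16807 = 29849

29849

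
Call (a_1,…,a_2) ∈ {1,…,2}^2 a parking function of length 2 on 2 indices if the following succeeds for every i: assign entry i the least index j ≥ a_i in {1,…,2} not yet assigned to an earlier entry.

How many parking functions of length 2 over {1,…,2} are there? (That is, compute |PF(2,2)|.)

|PF(2,2)| = (3−2)·3^(2−1) = 1 · 3 = 3 (Konheim–Weiss)
Example (1,1) → sorted (1,1): b_i ≤ i ∀i, a PF.

3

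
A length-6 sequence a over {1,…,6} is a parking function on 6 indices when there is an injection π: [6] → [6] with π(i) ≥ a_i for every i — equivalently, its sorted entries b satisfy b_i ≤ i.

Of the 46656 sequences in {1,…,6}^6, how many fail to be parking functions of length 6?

29849

|PF| = (6−6+1)·(6+1)^(6−1) = 1·16807 = 16807 [KW]
Example (2,5,6,4,4,5) → sorted (2,4,4,5,5,6): b_1=2>1, not a PF.
6^6 − 16807 = 46656 − 16807 = 29849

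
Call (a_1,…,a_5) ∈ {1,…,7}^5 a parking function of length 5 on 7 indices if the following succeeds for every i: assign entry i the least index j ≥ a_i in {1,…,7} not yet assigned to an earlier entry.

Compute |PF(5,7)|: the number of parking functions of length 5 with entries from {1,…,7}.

|PF(5,7)| = (7+1−5)·(7+1)^{5−1} = 3·4096 = 12288
One tuple (4,4,1,1,1) → sorted (1,1,1,4,4): b_i ≤ 2+i ∀i, a PF.

12288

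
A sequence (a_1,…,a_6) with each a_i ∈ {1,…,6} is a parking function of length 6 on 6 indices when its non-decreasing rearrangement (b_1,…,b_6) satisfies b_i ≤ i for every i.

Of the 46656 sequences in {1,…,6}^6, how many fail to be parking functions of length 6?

|PF(6,6)| = (6+1−6)·(6+1)^{6−1} = 1 · 16807 = 16807 [KW]
Example (4,4,2,6,6,5) → sorted (2,4,4,5,6,6): b_1=2>1, not a PF.
So 46656 − 16807 = 29849 fail.

29849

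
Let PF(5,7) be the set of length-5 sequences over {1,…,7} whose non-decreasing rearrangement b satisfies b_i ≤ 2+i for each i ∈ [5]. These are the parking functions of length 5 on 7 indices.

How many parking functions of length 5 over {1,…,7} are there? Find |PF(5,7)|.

12288

|PF(5,7)| = 3·8^4 = 3·4096 = 12288
One tuple (6,2,2,5,4) → sorted (2,2,4,5,6): b_i ≤ 2+i ∀i, a PF.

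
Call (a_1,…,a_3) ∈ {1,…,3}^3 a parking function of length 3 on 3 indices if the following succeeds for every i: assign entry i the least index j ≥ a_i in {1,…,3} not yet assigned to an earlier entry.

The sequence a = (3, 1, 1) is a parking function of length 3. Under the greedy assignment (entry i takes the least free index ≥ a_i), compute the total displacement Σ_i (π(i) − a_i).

Σπ = 6 ({1..3} each once); Σa = 3+1+1 = 5; disp = 6−5 = 1.

1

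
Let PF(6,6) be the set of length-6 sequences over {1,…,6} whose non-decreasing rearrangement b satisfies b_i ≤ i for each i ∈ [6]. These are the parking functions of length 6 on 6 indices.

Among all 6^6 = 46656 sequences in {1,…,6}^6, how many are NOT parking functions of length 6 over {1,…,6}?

29849

#PF = 1·7^5 = 1·16807 = 16807 [KW]
One tuple (4,4,3,5,3,5) → sorted (3,3,4,4,5,5): b_1=3>1, not a PF.
So 46656 − 16807 = 29849 fail.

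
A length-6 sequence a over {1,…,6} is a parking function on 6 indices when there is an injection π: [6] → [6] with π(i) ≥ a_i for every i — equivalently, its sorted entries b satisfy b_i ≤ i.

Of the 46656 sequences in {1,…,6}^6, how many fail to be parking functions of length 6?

|PF| = (6+1−6)·(6+1)^{6−1} = 1×16807 = 16807
One tuple (2,2,2,5,6,4) → sorted (2,2,2,4,5,6): b_1=2>1, not a PF.
6^6 − 16807 = 46656 − 16807 = 29849

29849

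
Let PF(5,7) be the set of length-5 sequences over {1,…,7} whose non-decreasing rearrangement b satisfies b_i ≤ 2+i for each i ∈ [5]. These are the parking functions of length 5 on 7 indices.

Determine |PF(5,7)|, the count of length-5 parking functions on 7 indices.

12288

|PF(5,7)| = (7+1−5)·(7+1)^{5−1} = 3·4096 = 12288 [KW]
E.g. (1,7,4,6,5) → sorted (1,4,5,6,7): b_i ≤ 2+i ∀i, a PF.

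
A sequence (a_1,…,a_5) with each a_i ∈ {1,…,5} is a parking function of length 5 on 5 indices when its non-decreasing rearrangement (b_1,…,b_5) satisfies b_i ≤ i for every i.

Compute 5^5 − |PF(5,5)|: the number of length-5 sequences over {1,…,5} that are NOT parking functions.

1829

#PF = (6−5)·6^(5−1) = 1 · 1296 = 1296 (Pollak)
One tuple (5,5,5,5,3) → sorted (3,5,5,5,5): b_1=3>1, not a PF.
So 3125 − 1296 = 1829 fail.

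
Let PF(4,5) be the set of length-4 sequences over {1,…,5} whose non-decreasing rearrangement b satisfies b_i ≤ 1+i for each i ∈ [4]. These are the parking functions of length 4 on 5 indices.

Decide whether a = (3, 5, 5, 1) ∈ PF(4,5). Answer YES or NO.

NO

Rearranged: b = (1, 3, 5, 5).
  b_1=1 ≤ 2
  b_2=3 ≤ 3
  b_3=5 > 4
  fails at i=3 ⇒ NO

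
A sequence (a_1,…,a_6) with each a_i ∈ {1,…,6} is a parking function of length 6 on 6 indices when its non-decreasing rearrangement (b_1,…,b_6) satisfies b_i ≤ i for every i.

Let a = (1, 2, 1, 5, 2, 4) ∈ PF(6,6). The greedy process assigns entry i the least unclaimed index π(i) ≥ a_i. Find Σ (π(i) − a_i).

Σπ = 21 ({1..6} each once); Σa = 1+2+1+5+2+4 = 15; disp = 21−15 = 6.

6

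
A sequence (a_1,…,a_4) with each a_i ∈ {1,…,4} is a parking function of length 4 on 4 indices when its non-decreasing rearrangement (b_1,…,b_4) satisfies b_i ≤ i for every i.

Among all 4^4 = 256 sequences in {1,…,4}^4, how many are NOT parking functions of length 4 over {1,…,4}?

Count = (5−4)·5^(4−1) = 1×125 = 125 [KW]
One tuple (3,3,2,4) → sorted (2,3,3,4): b_1=2>1, not a PF.
Total 256; non-PF = 256−125 = 131

131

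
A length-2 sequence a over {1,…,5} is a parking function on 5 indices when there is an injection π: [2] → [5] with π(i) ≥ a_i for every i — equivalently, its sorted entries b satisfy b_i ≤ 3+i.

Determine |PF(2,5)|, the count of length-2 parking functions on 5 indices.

Count = (6−2)·6^(2−1) = 4×6 = 24
One tuple (4,5) → sorted (4,5): b_i ≤ 3+i ∀i, a PF.

24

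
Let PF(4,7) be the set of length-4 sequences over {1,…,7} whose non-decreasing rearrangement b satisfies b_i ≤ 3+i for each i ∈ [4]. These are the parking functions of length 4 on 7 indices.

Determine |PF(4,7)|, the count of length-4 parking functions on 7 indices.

2048

#PF = (8−4)·8^(4−1) = 4 · 512 = 2048 (Konheim–Weiss)
E.g. (2,2,5,1) → sorted (1,2,2,5): b_i ≤ 3+i ∀i, a PF.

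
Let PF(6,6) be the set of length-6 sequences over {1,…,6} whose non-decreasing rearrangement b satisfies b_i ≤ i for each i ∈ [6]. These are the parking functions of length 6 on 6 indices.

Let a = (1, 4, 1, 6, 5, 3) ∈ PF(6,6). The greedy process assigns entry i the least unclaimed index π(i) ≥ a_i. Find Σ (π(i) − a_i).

Σπ = 21 ({1..6} each once); Σa = 1+4+1+6+5+3 = 20; disp = 21−20 = 1.

1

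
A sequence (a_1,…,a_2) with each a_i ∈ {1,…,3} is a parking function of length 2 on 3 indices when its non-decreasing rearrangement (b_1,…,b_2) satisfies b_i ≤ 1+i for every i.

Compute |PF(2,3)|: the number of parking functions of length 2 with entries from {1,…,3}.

8

#PF = 2·4^1 = 2×4 = 8 [KW]
Check (2,2) → sorted (2,2): b_i ≤ 1+i ∀i, a PF.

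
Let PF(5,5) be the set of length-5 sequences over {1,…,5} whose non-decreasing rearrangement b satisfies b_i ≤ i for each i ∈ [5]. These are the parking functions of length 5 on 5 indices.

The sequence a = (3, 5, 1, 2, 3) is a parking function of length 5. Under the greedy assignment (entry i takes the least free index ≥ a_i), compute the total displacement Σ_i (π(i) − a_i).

Σπ = 15 ({1..5} each once); Σa = 3+5+1+2+3 = 14; disp = 15−14 = 1.

1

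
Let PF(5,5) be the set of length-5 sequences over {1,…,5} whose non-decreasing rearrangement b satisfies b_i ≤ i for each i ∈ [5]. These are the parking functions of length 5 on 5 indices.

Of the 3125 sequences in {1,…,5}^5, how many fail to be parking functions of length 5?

Count = 1·6^4 = 1·1296 = 1296
Example (4,4,4,4,2) → sorted (2,4,4,4,4): b_1=2>1, not a PF.
So 3125 − 1296 = 1829 fail.

1829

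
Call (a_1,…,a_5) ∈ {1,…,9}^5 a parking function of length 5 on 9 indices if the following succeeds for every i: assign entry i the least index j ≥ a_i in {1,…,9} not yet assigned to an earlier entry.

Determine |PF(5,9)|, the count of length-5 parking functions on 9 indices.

50000

|PF| = (9+1−5)·(9+1)^{5−1} = 5 · 10000 = 50000
Check (6,4,6,9,1) → sorted (1,4,6,6,9): b_i ≤ 4+i ∀i, a PF.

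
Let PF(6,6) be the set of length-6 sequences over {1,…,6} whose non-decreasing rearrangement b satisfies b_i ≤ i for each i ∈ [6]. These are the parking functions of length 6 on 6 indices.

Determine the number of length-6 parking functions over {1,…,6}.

Count = (6+1−6)·(6+1)^{6−1} = 1·16807 = 16807
Check (3,4,6,3,2,1) → sorted (1,2,3,3,4,6): b_i ≤ i ∀i, a PF.

16807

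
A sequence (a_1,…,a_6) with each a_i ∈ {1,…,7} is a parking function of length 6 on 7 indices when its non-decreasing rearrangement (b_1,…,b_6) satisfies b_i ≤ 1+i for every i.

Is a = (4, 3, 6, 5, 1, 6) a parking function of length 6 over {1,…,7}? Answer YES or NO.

YES

Sorted: b = (1, 3, 4, 5, 6, 6).
  b_1=1 ≤ 2
  b_2=3 ≤ 3
  b_3=4 ≤ 4
  b_4=5 ≤ 5
  b_5=6 ≤ 6
  b_6=6 ≤ 7
All bounds hold ⇒ YES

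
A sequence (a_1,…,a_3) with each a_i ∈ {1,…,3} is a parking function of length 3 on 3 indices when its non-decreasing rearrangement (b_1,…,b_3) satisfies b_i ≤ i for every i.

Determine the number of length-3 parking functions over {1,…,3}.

16

Count = (3+1−3)·(3+1)^{3−1} = 1 · 16 = 16
Check (3,1,2) → sorted (1,2,3): b_i ≤ i ∀i, a PF.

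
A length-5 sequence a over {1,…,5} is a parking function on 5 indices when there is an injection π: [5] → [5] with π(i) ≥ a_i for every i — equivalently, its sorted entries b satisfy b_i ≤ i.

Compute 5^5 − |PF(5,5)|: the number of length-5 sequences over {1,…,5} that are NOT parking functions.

1829

|PF(5,5)| = (5−5+1)·(5+1)^(5−1) = 1×1296 = 1296 (Pollak)
E.g. (5,2,4,5,4) → sorted (2,4,4,5,5): b_1=2>1, not a PF.
Total 3125; non-PF = 3125−1296 = 1829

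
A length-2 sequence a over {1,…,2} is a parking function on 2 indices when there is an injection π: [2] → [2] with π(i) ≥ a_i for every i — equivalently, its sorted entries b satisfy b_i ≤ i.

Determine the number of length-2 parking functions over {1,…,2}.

3

|PF| = (2+1−2)·(2+1)^{2−1} = 1×3 = 3
One tuple (1,1) → sorted (1,1): b_i ≤ i ∀i, a PF.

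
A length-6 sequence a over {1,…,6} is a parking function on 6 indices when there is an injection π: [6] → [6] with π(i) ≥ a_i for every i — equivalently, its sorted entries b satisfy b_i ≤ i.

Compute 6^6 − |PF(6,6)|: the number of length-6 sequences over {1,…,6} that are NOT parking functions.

Count = 1·7^5 = 1 · 16807 = 16807
One tuple (2,6,5,5,5,2) → sorted (2,2,5,5,5,6): b_1=2>1, not a PF.
6^6 − 16807 = 46656 − 16807 = 29849

29849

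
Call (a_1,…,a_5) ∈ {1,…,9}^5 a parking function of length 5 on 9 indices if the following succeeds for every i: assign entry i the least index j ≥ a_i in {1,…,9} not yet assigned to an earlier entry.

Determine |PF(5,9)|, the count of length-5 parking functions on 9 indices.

#PF = 5·10^4 = 5·10000 = 50000 (Konheim–Weiss)
One tuple (3,7,5,4,4) → sorted (3,4,4,5,7): b_i ≤ 4+i ∀i, a PF.

50000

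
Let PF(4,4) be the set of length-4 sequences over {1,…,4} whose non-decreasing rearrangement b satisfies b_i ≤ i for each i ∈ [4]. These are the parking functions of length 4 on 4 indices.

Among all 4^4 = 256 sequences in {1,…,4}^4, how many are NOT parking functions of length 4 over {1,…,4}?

131

Count = (4+1−4)·(4+1)^{4−1} = 1 · 125 = 125 (Pollak)
One tuple (2,4,3,3) → sorted (2,3,3,4): b_1=2>1, not a PF.
4^4 − 125 = 256 − 125 = 131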